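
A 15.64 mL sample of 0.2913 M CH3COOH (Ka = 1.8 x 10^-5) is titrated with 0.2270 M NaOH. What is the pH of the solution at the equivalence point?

8.93

n(CH3COOH) = 0.2913 x 0.01564 = 0.004556 mol; V(NaOH) at equivalence = 0.004556/0.2270 = 0.02007 L.
At equivalence all the acid is converted to CH3COO-; total volume = 0.01564 + 0.02007 = 0.03571 L, so [CH3COO-] = 0.004556/0.03571 = 0.1276 M.
Kb = Kw/Ka = 1.0e-14 / 1.8 x 10^-5 = 5.56e-10.
[OH^-] = sqrt(Kb x [CH3COO-]) = sqrt(5.56e-10 x 0.1276) = 8.42e-6 M.
pOH = 5.07, so pH = 14.00 - 5.07 = 8.93.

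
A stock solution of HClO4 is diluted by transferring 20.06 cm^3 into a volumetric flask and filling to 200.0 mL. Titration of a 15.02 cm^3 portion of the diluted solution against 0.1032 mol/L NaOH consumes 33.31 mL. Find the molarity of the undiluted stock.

n(NaOH) = 0.1032 x 0.03331 = 0.003438 mol.
n(HClO4) in the aliquot = 0.003438 mol.
[diluted HClO4] = 0.003438 / 0.01502 = 0.2289 M.
Dilution factor = 200.0/20.06 = 9.970, so [stock] = 0.2289 x 9.970 = 2.28 M.

2.28 M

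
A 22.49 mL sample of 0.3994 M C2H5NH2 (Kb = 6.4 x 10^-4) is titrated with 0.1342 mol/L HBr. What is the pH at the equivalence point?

5.90

n(C2H5NH2) = 0.3994 x 0.02249 = 0.008983 mol; V(HBr) at equivalence = 0.008983/0.1342 = 0.06693 L.
At equivalence the base is fully converted to C2H5NH3+; total volume = 0.08942 L, so [C2H5NH3+] = 0.008983/0.08942 = 0.1004 M.
Ka(C2H5NH3+) = Kw/Kb = 1.0e-14 / 6.4 x 10^-4 = 1.56e-11.
[H^+] = sqrt(Ka x [C2H5NH3+]) = sqrt(1.56e-11 x 0.1004) = 1.25e-6 M.
pH = -log(1.25e-6) = 5.90.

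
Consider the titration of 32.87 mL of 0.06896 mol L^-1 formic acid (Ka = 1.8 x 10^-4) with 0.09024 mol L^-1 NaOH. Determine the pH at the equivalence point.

8.17

n(HCOOH) = 0.06896 x 0.03287 = 0.002267 mol; V(NaOH) at equivalence = 0.002267/0.09024 = 0.02512 L.
At equivalence all the acid is converted to HCOO-; total volume = 0.03287 + 0.02512 = 0.05799 L, so [HCOO-] = 0.002267/0.05799 = 0.03909 M.
Kb = Kw/Ka = 1.0e-14 / 1.8 x 10^-4 = 5.56e-11.
[OH^-] = sqrt(Kb x [HCOO-]) = sqrt(5.56e-11 x 0.03909) = 1.47e-6 M.
pOH = 5.83, so pH = 14.00 - 5.83 = 8.17.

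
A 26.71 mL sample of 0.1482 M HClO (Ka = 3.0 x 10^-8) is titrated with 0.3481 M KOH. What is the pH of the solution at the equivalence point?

n(HClO) = 0.1482 x 0.02671 = 0.003958 mol; V(KOH) at equivalence = 0.003958/0.3481 = 0.01137 L.
At equivalence all the acid is converted to ClO-; total volume = 0.02671 + 0.01137 = 0.03808 L, so [ClO-] = 0.003958/0.03808 = 0.1039 M.
Kb = Kw/Ka = 1.0e-14 / 3.0 x 10^-8 = 3.33e-7.
[OH^-] = sqrt(Kb x [ClO-]) = sqrt(3.33e-7 x 0.1039) = 0.000186 M.
pOH = 3.73, so pH = 14.00 - 3.73 = 10.27.

10.27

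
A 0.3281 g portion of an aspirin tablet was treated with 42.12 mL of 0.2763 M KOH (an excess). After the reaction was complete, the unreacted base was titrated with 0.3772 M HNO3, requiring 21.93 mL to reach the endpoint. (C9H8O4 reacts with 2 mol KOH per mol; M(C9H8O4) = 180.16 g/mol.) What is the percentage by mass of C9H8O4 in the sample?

92.4%

Total n(KOH) added = 0.2763 x 0.04212 = 0.01164 mol.
n(HNO3) used = 0.3772 x 0.02193 = 0.008272 mol, which equals the excess n(KOH).
So n(KOH) consumed by the sample = 0.01164 - 0.008272 = 0.003366 mol.
n(C9H8O4) = 0.003366 / 2 = 0.001683 mol.
mass C9H8O4 = 0.001683 x 180.16 = 0.3032 g, so %C9H8O4 = 0.3032/0.3281 x 100 = 92.4%.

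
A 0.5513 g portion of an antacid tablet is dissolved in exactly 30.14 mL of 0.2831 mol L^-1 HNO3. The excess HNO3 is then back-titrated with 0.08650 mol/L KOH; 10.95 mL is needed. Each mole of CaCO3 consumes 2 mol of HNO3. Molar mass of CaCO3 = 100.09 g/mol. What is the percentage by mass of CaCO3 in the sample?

Total n(HNO3) added = 0.2831 x 0.03014 = 0.008533 mol.
n(KOH) used = 0.08650 x 0.01095 = 0.0009472 mol, which equals the excess n(HNO3).
So n(HNO3) consumed by the sample = 0.008533 - 0.0009472 = 0.007585 mol.
n(CaCO3) = 0.007585 / 2 = 0.003793 mol.
mass CaCO3 = 0.003793 x 100.09 = 0.3796 g, so %CaCO3 = 0.3796/0.5513 x 100 = 68.9%.

68.9%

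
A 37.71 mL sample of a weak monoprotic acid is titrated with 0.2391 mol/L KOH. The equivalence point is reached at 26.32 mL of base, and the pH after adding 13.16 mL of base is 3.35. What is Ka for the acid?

13.16 mL is half of the equivalence volume, so this is the half-equivalence point where [HA] = [A^-].
At half-equivalence pH = pKa, so pKa = 3.35.
Ka = 10^(-3.35) = 4.5 x 10^-4.

4.5 x 10^-4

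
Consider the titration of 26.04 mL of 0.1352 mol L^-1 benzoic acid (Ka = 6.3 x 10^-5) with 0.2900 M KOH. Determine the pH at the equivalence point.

n(C6H5COOH) = 0.1352 x 0.02604 = 0.003521 mol; V(KOH) at equivalence = 0.003521/0.2900 = 0.01214 L.
At equivalence all the acid is converted to C6H5COO-; total volume = 0.02604 + 0.01214 = 0.03818 L, so [C6H5COO-] = 0.003521/0.03818 = 0.09221 M.
Kb = Kw/Ka = 1.0e-14 / 6.3 x 10^-5 = 1.59e-10.
[OH^-] = sqrt(Kb x [C6H5COO-]) = sqrt(1.59e-10 x 0.09221) = 3.83e-6 M.
pOH = 5.42, so pH = 14.00 - 5.42 = 8.58.

8.58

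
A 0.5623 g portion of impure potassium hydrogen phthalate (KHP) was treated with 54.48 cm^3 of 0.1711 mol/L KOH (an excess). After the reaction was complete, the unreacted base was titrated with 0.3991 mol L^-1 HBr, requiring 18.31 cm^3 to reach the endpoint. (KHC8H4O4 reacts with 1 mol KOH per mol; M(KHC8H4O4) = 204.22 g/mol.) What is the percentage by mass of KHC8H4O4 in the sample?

Total n(KOH) added = 0.1711 x 0.05448 = 0.009322 mol.
n(HBr) used = 0.3991 x 0.01831 = 0.007308 mol, which equals the excess n(KOH).
So n(KOH) consumed by the sample = 0.009322 - 0.007308 = 0.002014 mol.
n(KHC8H4O4) = 0.002014 / 1 = 0.002014 mol.
mass KHC8H4O4 = 0.002014 x 204.22 = 0.4113 g, so %KHC8H4O4 = 0.4113/0.5623 x 100 = 73.1%.

73.1%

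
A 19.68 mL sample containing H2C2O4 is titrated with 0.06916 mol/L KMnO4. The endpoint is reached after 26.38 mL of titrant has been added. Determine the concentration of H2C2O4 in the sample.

n(KMnO4) = 0.06916 x 0.02638 = 0.001824 mol.
From the balanced equation, 2 mol KMnO4 reacts with 5 mol H2C2O4, so n(H2C2O4) = 0.001824 x 5/2 = 0.004561 mol.
[H2C2O4] = 0.004561 / 0.01968 L = 0.232 M.

0.232 M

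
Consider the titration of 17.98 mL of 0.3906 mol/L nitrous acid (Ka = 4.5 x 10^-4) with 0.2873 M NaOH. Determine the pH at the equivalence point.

n(HNO2) = 0.3906 x 0.01798 = 0.007023 mol; V(NaOH) at equivalence = 0.007023/0.2873 = 0.02444 L.
At equivalence all the acid is converted to NO2-; total volume = 0.01798 + 0.02444 = 0.04242 L, so [NO2-] = 0.007023/0.04242 = 0.1655 M.
Kb = Kw/Ka = 1.0e-14 / 4.5 x 10^-4 = 2.22e-11.
[OH^-] = sqrt(Kb x [NO2-]) = sqrt(2.22e-11 x 0.1655) = 1.92e-6 M.
pOH = 5.72, so pH = 14.00 - 5.72 = 8.28.

8.28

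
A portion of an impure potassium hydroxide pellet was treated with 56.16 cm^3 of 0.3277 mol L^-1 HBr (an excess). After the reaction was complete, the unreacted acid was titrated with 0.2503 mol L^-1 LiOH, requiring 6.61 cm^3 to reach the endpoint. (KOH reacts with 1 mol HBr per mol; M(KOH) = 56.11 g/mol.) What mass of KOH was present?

Total n(HBr) added = 0.3277 x 0.05616 = 0.01840 mol.
n(LiOH) used = 0.2503 x 0.006610 = 0.001654 mol, which equals the excess n(HBr).
So n(HBr) consumed by the sample = 0.01840 - 0.001654 = 0.01675 mol.
n(KOH) = 0.01675 / 1 = 0.01675 mol.
mass = 0.01675 mol x 56.11 g/mol = 0.940 g.

0.940 g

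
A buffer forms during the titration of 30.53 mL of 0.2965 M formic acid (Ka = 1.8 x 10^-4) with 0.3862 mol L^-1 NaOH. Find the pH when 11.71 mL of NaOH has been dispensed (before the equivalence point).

3.74

Initial n(HCOOH) = 0.2965 x 0.03053 = 0.009052 mol.
n(NaOH) added = 0.3862 x 0.01171 = 0.004522 mol, converting that many moles of HCOOH to HCOO-.
Remaining n(HCOOH) = 0.004530 mol; n(HCOO-) = 0.004522 mol.
By Henderson-Hasselbalch, pH = pKa + log([A^-]/[HA]) = 3.74 + log(0.004522/0.004530) = 3.74 + (-0.00) = 3.74.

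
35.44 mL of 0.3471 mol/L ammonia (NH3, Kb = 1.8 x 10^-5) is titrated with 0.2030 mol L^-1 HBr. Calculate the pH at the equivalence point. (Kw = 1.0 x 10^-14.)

5.07

n(NH3) = 0.3471 x 0.03544 = 0.01230 mol; V(HBr) at equivalence = 0.01230/0.2030 = 0.06060 L.
At equivalence the base is fully converted to NH4+; total volume = 0.09604 L, so [NH4+] = 0.01230/0.09604 = 0.1281 M.
Ka(NH4+) = Kw/Kb = 1.0e-14 / 1.8 x 10^-5 = 5.56e-10.
[H^+] = sqrt(Ka x [NH4+]) = sqrt(5.56e-10 x 0.1281) = 8.44e-6 M.
pH = -log(8.44e-6) = 5.07.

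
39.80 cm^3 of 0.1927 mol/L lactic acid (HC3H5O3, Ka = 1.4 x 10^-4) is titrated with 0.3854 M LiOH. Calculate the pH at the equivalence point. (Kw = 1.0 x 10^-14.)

8.48

n(HC3H5O3) = 0.1927 x 0.03980 = 0.007669 mol; V(LiOH) at equivalence = 0.007669/0.3854 = 0.01990 L.
At equivalence all the acid is converted to C3H5O3-; total volume = 0.03980 + 0.01990 = 0.05970 L, so [C3H5O3-] = 0.007669/0.05970 = 0.1285 M.
Kb = Kw/Ka = 1.0e-14 / 1.4 x 10^-4 = 7.14e-11.
[OH^-] = sqrt(Kb x [C3H5O3-]) = sqrt(7.14e-11 x 0.1285) = 3.03e-6 M.
pOH = 5.52, so pH = 14.00 - 5.52 = 8.48.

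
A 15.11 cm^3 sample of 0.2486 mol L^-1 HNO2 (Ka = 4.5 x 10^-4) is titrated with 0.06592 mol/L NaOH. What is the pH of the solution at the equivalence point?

8.03

n(HNO2) = 0.2486 x 0.01511 = 0.003756 mol; V(NaOH) at equivalence = 0.003756/0.06592 = 0.05698 L.
At equivalence all the acid is converted to NO2-; total volume = 0.01511 + 0.05698 = 0.07209 L, so [NO2-] = 0.003756/0.07209 = 0.05210 M.
Kb = Kw/Ka = 1.0e-14 / 4.5 x 10^-4 = 2.22e-11.
[OH^-] = sqrt(Kb x [NO2-]) = sqrt(2.22e-11 x 0.05210) = 1.08e-6 M.
pOH = 5.97, so pH = 14.00 - 5.97 = 8.03.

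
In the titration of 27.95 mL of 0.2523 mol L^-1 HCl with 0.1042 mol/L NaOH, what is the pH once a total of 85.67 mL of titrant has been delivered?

n(acid) = 0.2523 x 0.02795 = 0.007052 mol; n(NaOH) added = 0.1042 x 0.08567 = 0.008927 mol.
Base is in excess by 0.008927 - 0.007052 = 0.001875 mol in a total volume of 0.1136 L.
[OH^-] = 0.001875/0.1136 = 0.01650 M, so pOH = 1.78 and pH = 14.00 - 1.78 = 12.22.

12.22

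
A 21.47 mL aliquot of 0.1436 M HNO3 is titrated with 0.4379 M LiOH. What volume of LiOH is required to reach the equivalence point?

n(HNO3) = 0.1436 mol/L x 0.02147 L = 0.003083 mol.
At equivalence n(LiOH) = n(HNO3) = 0.003083 mol.
V(LiOH) = 0.003083 / 0.4379 = 0.007041 L = 7.04 mL.

7.04 mL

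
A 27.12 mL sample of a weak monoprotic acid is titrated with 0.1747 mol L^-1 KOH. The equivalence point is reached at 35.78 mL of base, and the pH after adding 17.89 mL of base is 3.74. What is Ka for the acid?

1.8 x 10^-4

17.89 mL is half of the equivalence volume, so this is the half-equivalence point where [HA] = [A^-].
At half-equivalence pH = pKa, so pKa = 3.74.
Ka = 10^(-3.74) = 1.8 x 10^-4.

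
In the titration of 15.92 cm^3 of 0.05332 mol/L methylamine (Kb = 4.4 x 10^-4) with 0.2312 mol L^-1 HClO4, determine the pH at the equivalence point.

n(CH3NH2) = 0.05332 x 0.01592 = 0.0008489 mol; V(HClO4) at equivalence = 0.0008489/0.2312 = 0.003672 L.
At equivalence the base is fully converted to CH3NH3+; total volume = 0.01959 L, so [CH3NH3+] = 0.0008489/0.01959 = 0.04333 M.
Ka(CH3NH3+) = Kw/Kb = 1.0e-14 / 4.4 x 10^-4 = 2.27e-11.
[H^+] = sqrt(Ka x [CH3NH3+]) = sqrt(2.27e-11 x 0.04333) = 9.92e-7 M.
pH = -log(9.92e-7) = 6.00.

6.00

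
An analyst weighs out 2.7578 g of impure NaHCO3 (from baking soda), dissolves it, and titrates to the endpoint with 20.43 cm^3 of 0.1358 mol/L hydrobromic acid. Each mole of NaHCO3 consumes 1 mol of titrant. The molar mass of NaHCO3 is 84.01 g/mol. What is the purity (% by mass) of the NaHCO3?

n(HBr) = 0.1358 x 0.02043 = 0.002774 mol.
n(NaHCO3) = 0.002774 / 1 = 0.002774 mol.
mass of NaHCO3 = 0.002774 x 84.01 = 0.2331 g.
% purity = 0.2331 / 2.7578 x 100 = 8.45%.

8.45%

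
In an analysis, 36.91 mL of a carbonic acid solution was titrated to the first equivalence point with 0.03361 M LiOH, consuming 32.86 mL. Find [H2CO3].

0.0299 M

n(LiOH) = 0.03361 x 0.03286 = 0.001104 mol.
At the first equivalence point, 1 mol OH^- react per mol H2CO3, so n(H2CO3) = 0.001104 / 1 = 0.001104 mol.
[H2CO3] = 0.001104 / 0.03691 L = 0.0299 M.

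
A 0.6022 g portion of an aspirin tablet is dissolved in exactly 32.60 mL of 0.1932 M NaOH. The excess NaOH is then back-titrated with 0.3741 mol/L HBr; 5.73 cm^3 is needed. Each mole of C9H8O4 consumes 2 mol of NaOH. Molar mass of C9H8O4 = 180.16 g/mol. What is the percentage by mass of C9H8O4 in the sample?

62.1%

Total n(NaOH) added = 0.1932 x 0.03260 = 0.006298 mol.
n(HBr) used = 0.3741 x 0.005730 = 0.002144 mol, which equals the excess n(NaOH).
So n(NaOH) consumed by the sample = 0.006298 - 0.002144 = 0.004155 mol.
n(C9H8O4) = 0.004155 / 2 = 0.002077 mol.
mass C9H8O4 = 0.002077 x 180.16 = 0.3743 g, so %C9H8O4 = 0.3743/0.6022 x 100 = 62.1%.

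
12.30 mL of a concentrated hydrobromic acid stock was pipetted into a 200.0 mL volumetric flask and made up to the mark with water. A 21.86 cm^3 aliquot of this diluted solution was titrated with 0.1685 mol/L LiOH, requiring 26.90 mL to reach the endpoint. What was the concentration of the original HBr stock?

3.37 M

n(LiOH) = 0.1685 x 0.02690 = 0.004533 mol.
n(HBr) in the aliquot = 0.004533 mol.
[diluted HBr] = 0.004533 / 0.02186 = 0.2073 M.
Dilution factor = 200.0/12.30 = 16.26, so [stock] = 0.2073 x 16.26 = 3.37 M.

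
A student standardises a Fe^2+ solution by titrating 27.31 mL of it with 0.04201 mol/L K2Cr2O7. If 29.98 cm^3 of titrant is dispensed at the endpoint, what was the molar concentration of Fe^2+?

n(K2Cr2O7) = 0.04201 x 0.02998 = 0.001259 mol.
From the balanced equation, 1 mol K2Cr2O7 reacts with 6 mol Fe^2+, so n(Fe^2+) = 0.001259 x 6/1 = 0.007557 mol.
[Fe^2+] = 0.007557 / 0.02731 L = 0.277 M.

0.277 M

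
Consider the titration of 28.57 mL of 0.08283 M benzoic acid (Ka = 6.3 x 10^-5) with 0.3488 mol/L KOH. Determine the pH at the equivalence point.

8.51

n(C6H5COOH) = 0.08283 x 0.02857 = 0.002366 mol; V(KOH) at equivalence = 0.002366/0.3488 = 0.006785 L.
At equivalence all the acid is converted to C6H5COO-; total volume = 0.02857 + 0.006785 = 0.03535 L, so [C6H5COO-] = 0.002366/0.03535 = 0.06693 M.
Kb = Kw/Ka = 1.0e-14 / 6.3 x 10^-5 = 1.59e-10.
[OH^-] = sqrt(Kb x [C6H5COO-]) = sqrt(1.59e-10 x 0.06693) = 3.26e-6 M.
pOH = 5.49, so pH = 14.00 - 5.49 = 8.51.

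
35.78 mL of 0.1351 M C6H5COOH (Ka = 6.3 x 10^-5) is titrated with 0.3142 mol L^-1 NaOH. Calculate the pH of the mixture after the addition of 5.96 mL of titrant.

4.00

Initial n(C6H5COOH) = 0.1351 x 0.03578 = 0.004834 mol.
n(NaOH) added = 0.3142 x 0.005960 = 0.001873 mol, converting that many moles of C6H5COOH to C6H5COO-.
Remaining n(C6H5COOH) = 0.002961 mol; n(C6H5COO-) = 0.001873 mol.
By Henderson-Hasselbalch, pH = pKa + log([A^-]/[HA]) = 4.20 + log(0.001873/0.002961) = 4.20 + (-0.20) = 4.00.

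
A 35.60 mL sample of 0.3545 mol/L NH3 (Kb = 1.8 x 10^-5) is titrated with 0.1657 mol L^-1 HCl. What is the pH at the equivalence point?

n(NH3) = 0.3545 x 0.03560 = 0.01262 mol; V(HCl) at equivalence = 0.01262/0.1657 = 0.07616 L.
At equivalence the base is fully converted to NH4+; total volume = 0.1118 L, so [NH4+] = 0.01262/0.1118 = 0.1129 M.
Ka(NH4+) = Kw/Kb = 1.0e-14 / 1.8 x 10^-5 = 5.56e-10.
[H^+] = sqrt(Ka x [NH4+]) = sqrt(5.56e-10 x 0.1129) = 7.92e-6 M.
pH = -log(7.92e-6) = 5.10.

5.10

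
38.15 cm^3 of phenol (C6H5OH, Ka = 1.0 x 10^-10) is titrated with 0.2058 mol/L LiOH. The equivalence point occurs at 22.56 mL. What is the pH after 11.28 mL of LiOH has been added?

11.28 mL is exactly half the equivalence volume (22.56/2), i.e. the half-equivalence point.
There, n(HA) = n(A^-), so pH = pKa = -log(1.0 x 10^-10) = 10.00.

10.00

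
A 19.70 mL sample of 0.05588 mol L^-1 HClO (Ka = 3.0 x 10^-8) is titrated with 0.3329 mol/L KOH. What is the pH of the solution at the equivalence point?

10.10

n(HClO) = 0.05588 x 0.01970 = 0.001101 mol; V(KOH) at equivalence = 0.001101/0.3329 = 0.003307 L.
At equivalence all the acid is converted to ClO-; total volume = 0.01970 + 0.003307 = 0.02301 L, so [ClO-] = 0.001101/0.02301 = 0.04785 M.
Kb = Kw/Ka = 1.0e-14 / 3.0 x 10^-8 = 3.33e-7.
[OH^-] = sqrt(Kb x [ClO-]) = sqrt(3.33e-7 x 0.04785) = 0.000126 M.
pOH = 3.90, so pH = 14.00 - 3.90 = 10.10.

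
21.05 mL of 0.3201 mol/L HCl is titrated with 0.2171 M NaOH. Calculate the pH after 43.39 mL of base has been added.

n(acid) = 0.3201 x 0.02105 = 0.006738 mol; n(NaOH) added = 0.2171 x 0.04339 = 0.009420 mol.
Base is in excess by 0.009420 - 0.006738 = 0.002682 mol in a total volume of 0.06444 L.
[OH^-] = 0.002682/0.06444 = 0.04162 M, so pOH = 1.38 and pH = 14.00 - 1.38 = 12.62.

12.62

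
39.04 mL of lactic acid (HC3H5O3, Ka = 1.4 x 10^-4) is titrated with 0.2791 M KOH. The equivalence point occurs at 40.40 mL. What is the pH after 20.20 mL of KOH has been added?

20.20 mL is exactly half the equivalence volume (40.40/2), i.e. the half-equivalence point.
There, n(HA) = n(A^-), so pH = pKa = -log(1.4 x 10^-4) = 3.85.

3.85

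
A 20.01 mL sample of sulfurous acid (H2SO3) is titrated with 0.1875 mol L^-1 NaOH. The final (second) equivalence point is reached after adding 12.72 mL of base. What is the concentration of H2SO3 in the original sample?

0.0596 M

n(NaOH) = 0.1875 x 0.01272 = 0.002385 mol.
At the final (second) equivalence point, 2 mol OH^- react per mol H2SO3, so n(H2SO3) = 0.002385 / 2 = 0.001193 mol.
[H2SO3] = 0.001193 / 0.02001 L = 0.0596 M.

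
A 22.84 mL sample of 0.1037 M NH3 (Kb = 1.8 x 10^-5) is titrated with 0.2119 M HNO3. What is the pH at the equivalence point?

n(NH3) = 0.1037 x 0.02284 = 0.002369 mol; V(HNO3) at equivalence = 0.002369/0.2119 = 0.01118 L.
At equivalence the base is fully converted to NH4+; total volume = 0.03402 L, so [NH4+] = 0.002369/0.03402 = 0.06963 M.
Ka(NH4+) = Kw/Kb = 1.0e-14 / 1.8 x 10^-5 = 5.56e-10.
[H^+] = sqrt(Ka x [NH4+]) = sqrt(5.56e-10 x 0.06963) = 6.22e-6 M.
pH = -log(6.22e-6) = 5.21.

5.21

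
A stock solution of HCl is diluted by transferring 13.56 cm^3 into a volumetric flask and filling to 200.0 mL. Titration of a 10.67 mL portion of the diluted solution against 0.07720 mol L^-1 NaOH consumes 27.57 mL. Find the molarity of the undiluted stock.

n(NaOH) = 0.07720 x 0.02757 = 0.002128 mol.
n(HCl) in the aliquot = 0.002128 mol.
[diluted HCl] = 0.002128 / 0.01067 = 0.1995 M.
Dilution factor = 200.0/13.56 = 14.75, so [stock] = 0.1995 x 14.75 = 2.94 M.

2.94 M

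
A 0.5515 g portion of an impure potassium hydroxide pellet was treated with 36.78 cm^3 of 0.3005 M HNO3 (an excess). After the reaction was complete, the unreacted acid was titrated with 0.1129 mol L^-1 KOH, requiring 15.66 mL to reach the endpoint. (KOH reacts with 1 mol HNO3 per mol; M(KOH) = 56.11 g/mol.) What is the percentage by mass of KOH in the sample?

94.5%

Total n(HNO3) added = 0.3005 x 0.03678 = 0.01105 mol.
n(KOH) used = 0.1129 x 0.01566 = 0.001768 mol, which equals the excess n(HNO3).
So n(HNO3) consumed by the sample = 0.01105 - 0.001768 = 0.009284 mol.
n(KOH) = 0.009284 / 1 = 0.009284 mol.
mass KOH = 0.009284 x 56.11 = 0.5209 g, so %KOH = 0.5209/0.5515 x 100 = 94.5%.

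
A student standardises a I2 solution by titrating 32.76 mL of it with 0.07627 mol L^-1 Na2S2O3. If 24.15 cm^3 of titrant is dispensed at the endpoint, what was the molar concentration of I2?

0.0281 M

n(Na2S2O3) = 0.07627 x 0.02415 = 0.001842 mol.
From the balanced equation, 2 mol Na2S2O3 reacts with 1 mol I2, so n(I2) = 0.001842 x 1/2 = 0.0009210 mol.
[I2] = 0.0009210 / 0.03276 L = 0.0281 M.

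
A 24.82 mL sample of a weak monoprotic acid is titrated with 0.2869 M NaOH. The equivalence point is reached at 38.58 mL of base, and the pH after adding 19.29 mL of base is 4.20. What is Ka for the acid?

6.3 x 10^-5

19.29 mL is half of the equivalence volume, so this is the half-equivalence point where [HA] = [A^-].
At half-equivalence pH = pKa, so pKa = 4.20.
Ka = 10^(-4.20) = 6.3 x 10^-5.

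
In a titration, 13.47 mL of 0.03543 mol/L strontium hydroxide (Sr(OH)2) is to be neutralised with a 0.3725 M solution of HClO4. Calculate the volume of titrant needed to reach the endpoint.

n(Sr(OH)2) = 0.03543 mol/L x 0.01347 L = 0.0004772 mol.
The neutralisation is 1 Sr(OH)2 : 2 HClO4, so n(HClO4) = 0.0004772 x 2/1 = 0.0009545 mol.
V(HClO4) = 0.0009545 / 0.3725 = 0.002562 L = 2.56 mL.

2.56 mL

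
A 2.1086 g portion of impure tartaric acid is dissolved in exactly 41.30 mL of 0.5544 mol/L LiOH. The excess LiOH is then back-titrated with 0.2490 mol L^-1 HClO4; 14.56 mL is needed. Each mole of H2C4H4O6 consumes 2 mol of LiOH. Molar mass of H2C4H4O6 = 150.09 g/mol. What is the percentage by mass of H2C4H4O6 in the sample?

Total n(LiOH) added = 0.5544 x 0.04130 = 0.02290 mol.
n(HClO4) used = 0.2490 x 0.01456 = 0.003625 mol, which equals the excess n(LiOH).
So n(LiOH) consumed by the sample = 0.02290 - 0.003625 = 0.01927 mol.
n(H2C4H4O6) = 0.01927 / 2 = 0.009636 mol.
mass H2C4H4O6 = 0.009636 x 150.09 = 1.446 g, so %H2C4H4O6 = 1.446/2.1086 x 100 = 68.6%.

68.6%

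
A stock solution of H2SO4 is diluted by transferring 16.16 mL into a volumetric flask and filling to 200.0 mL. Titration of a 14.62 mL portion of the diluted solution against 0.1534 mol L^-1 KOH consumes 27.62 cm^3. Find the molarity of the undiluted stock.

1.79 M

n(KOH) = 0.1534 x 0.02762 = 0.004237 mol.
n(H2SO4) in the aliquot = 0.004237 x 1/2 = 0.002118 mol.
[diluted H2SO4] = 0.002118 / 0.01462 = 0.1449 M.
Dilution factor = 200.0/16.16 = 12.38, so [stock] = 0.1449 x 12.38 = 1.79 M.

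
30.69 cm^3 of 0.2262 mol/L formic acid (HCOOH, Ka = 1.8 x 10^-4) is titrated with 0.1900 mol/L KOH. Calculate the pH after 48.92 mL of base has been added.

n(acid) = 0.2262 x 0.03069 = 0.006942 mol; n(KOH) added = 0.1900 x 0.04892 = 0.009295 mol.
Base is in excess by 0.009295 - 0.006942 = 0.002353 mol in a total volume of 0.07961 L.
[OH^-] = 0.002353/0.07961 = 0.02955 M, so pOH = 1.53 and pH = 14.00 - 1.53 = 12.47.

12.47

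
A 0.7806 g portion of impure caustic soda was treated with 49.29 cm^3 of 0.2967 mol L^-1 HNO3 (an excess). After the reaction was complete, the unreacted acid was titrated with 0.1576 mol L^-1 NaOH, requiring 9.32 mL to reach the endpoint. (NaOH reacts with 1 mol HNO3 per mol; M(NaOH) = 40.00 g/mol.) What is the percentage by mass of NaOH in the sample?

67.4%

Total n(HNO3) added = 0.2967 x 0.04929 = 0.01462 mol.
n(NaOH) used = 0.1576 x 0.009320 = 0.001469 mol, which equals the excess n(HNO3).
So n(HNO3) consumed by the sample = 0.01462 - 0.001469 = 0.01316 mol.
n(NaOH) = 0.01316 / 1 = 0.01316 mol.
mass NaOH = 0.01316 x 40.00 = 0.5262 g, so %NaOH = 0.5262/0.7806 x 100 = 67.4%.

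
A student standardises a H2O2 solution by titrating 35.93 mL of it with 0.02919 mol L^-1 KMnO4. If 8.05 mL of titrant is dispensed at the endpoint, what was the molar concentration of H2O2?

n(KMnO4) = 0.02919 x 0.008050 = 0.0002350 mol.
From the balanced equation, 2 mol KMnO4 reacts with 5 mol H2O2, so n(H2O2) = 0.0002350 x 5/2 = 0.0005874 mol.
[H2O2] = 0.0005874 / 0.03593 L = 0.0163 M.

0.0163 M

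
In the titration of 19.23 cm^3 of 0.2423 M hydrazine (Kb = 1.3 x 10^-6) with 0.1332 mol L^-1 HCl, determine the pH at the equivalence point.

4.59

n(N2H4) = 0.2423 x 0.01923 = 0.004659 mol; V(HCl) at equivalence = 0.004659/0.1332 = 0.03498 L.
At equivalence the base is fully converted to N2H5+; total volume = 0.05421 L, so [N2H5+] = 0.004659/0.05421 = 0.08595 M.
Ka(N2H5+) = Kw/Kb = 1.0e-14 / 1.3 x 10^-6 = 7.69e-9.
[H^+] = sqrt(Ka x [N2H5+]) = sqrt(7.69e-9 x 0.08595) = 2.57e-5 M.
pH = -log(2.57e-5) = 4.59.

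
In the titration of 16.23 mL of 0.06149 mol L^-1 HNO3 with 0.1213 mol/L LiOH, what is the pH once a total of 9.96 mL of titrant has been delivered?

n(acid) = 0.06149 x 0.01623 = 0.0009980 mol; n(LiOH) added = 0.1213 x 0.009960 = 0.001208 mol.
Base is in excess by 0.001208 - 0.0009980 = 0.0002102 mol in a total volume of 0.02619 L.
[OH^-] = 0.0002102/0.02619 = 0.008025 M, so pOH = 2.10 and pH = 14.00 - 2.10 = 11.90.

11.90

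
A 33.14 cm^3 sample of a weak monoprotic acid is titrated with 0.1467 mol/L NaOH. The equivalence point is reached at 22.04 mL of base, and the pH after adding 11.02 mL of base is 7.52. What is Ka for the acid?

3.0 x 10^-8

11.02 mL is half of the equivalence volume, so this is the half-equivalence point where [HA] = [A^-].
At half-equivalence pH = pKa, so pKa = 7.52.
Ka = 10^(-7.52) = 3.0 x 10^-8.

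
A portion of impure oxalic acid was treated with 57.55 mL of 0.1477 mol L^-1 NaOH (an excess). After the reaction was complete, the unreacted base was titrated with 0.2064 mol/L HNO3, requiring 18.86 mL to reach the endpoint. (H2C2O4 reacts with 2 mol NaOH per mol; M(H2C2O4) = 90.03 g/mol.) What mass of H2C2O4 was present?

Total n(NaOH) added = 0.1477 x 0.05755 = 0.008500 mol.
n(HNO3) used = 0.2064 x 0.01886 = 0.003893 mol, which equals the excess n(NaOH).
So n(NaOH) consumed by the sample = 0.008500 - 0.003893 = 0.004607 mol.
n(H2C2O4) = 0.004607 / 2 = 0.002304 mol.
mass = 0.002304 mol x 90.03 g/mol = 0.207 g.

0.207 g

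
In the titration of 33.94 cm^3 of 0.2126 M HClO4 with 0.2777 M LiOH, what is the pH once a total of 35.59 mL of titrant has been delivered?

12.58

n(acid) = 0.2126 x 0.03394 = 0.007216 mol; n(LiOH) added = 0.2777 x 0.03559 = 0.009883 mol.
Base is in excess by 0.009883 - 0.007216 = 0.002668 mol in a total volume of 0.06953 L.
[OH^-] = 0.002668/0.06953 = 0.03837 M, so pOH = 1.42 and pH = 14.00 - 1.42 = 12.58.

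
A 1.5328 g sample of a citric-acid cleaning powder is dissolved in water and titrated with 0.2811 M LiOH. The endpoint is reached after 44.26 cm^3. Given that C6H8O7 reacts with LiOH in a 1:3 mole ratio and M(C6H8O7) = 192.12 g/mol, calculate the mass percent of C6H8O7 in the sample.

52.0%

n(LiOH) = 0.2811 x 0.04426 = 0.01244 mol.
n(C6H8O7) = 0.01244 / 3 = 0.004147 mol.
mass of C6H8O7 = 0.004147 x 192.12 = 0.7968 g.
% purity = 0.7968 / 1.5328 x 100 = 52.0%.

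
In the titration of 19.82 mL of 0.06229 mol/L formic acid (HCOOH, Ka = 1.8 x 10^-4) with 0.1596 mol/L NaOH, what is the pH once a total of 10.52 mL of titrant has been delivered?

12.17

n(acid) = 0.06229 x 0.01982 = 0.001235 mol; n(NaOH) added = 0.1596 x 0.01052 = 0.001679 mol.
Base is in excess by 0.001679 - 0.001235 = 0.0004444 mol in a total volume of 0.03034 L.
[OH^-] = 0.0004444/0.03034 = 0.01465 M, so pOH = 1.83 and pH = 14.00 - 1.83 = 12.17.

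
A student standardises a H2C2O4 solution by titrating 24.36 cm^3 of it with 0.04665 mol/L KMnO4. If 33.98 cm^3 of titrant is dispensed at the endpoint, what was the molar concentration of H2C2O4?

n(KMnO4) = 0.04665 x 0.03398 = 0.001585 mol.
From the balanced equation, 2 mol KMnO4 reacts with 5 mol H2C2O4, so n(H2C2O4) = 0.001585 x 5/2 = 0.003963 mol.
[H2C2O4] = 0.003963 / 0.02436 L = 0.163 M.

0.163 M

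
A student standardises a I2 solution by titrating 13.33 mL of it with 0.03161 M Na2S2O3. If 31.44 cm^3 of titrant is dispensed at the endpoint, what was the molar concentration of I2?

n(Na2S2O3) = 0.03161 x 0.03144 = 0.0009938 mol.
From the balanced equation, 2 mol Na2S2O3 reacts with 1 mol I2, so n(I2) = 0.0009938 x 1/2 = 0.0004969 mol.
[I2] = 0.0004969 / 0.01333 L = 0.0373 M.

0.0373 M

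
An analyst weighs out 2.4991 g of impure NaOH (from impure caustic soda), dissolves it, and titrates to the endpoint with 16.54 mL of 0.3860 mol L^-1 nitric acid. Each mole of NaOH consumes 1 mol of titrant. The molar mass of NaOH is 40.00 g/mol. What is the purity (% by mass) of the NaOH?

n(HNO3) = 0.3860 x 0.01654 = 0.006384 mol.
n(NaOH) = 0.006384 / 1 = 0.006384 mol.
mass of NaOH = 0.006384 x 40.00 = 0.2554 g.
% purity = 0.2554 / 2.4991 x 100 = 10.2%.

10.2%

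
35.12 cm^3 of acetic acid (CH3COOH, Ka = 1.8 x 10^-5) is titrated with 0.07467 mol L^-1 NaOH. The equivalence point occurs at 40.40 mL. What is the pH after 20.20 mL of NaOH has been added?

4.74

20.20 mL is exactly half the equivalence volume (40.40/2), i.e. the half-equivalence point.
There, n(HA) = n(A^-), so pH = pKa = -log(1.8 x 10^-5) = 4.74.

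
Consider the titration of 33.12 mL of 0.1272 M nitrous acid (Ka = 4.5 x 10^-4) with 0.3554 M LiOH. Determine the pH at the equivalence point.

n(HNO2) = 0.1272 x 0.03312 = 0.004213 mol; V(LiOH) at equivalence = 0.004213/0.3554 = 0.01185 L.
At equivalence all the acid is converted to NO2-; total volume = 0.03312 + 0.01185 = 0.04497 L, so [NO2-] = 0.004213/0.04497 = 0.09367 M.
Kb = Kw/Ka = 1.0e-14 / 4.5 x 10^-4 = 2.22e-11.
[OH^-] = sqrt(Kb x [NO2-]) = sqrt(2.22e-11 x 0.09367) = 1.44e-6 M.
pOH = 5.84, so pH = 14.00 - 5.84 = 8.16.

8.16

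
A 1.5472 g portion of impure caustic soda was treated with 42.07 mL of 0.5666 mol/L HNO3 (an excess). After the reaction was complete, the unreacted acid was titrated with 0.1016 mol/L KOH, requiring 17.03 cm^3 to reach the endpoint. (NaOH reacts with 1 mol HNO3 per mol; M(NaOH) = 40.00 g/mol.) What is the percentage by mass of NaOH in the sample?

57.2%

Total n(HNO3) added = 0.5666 x 0.04207 = 0.02384 mol.
n(KOH) used = 0.1016 x 0.01703 = 0.001730 mol, which equals the excess n(HNO3).
So n(HNO3) consumed by the sample = 0.02384 - 0.001730 = 0.02211 mol.
n(NaOH) = 0.02211 / 1 = 0.02211 mol.
mass NaOH = 0.02211 x 40.00 = 0.8843 g, so %NaOH = 0.8843/1.5472 x 100 = 57.2%.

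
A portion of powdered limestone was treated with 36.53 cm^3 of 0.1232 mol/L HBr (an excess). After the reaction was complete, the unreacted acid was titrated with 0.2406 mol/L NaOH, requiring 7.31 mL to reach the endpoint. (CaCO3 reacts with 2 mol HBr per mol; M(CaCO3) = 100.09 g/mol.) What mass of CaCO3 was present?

Total n(HBr) added = 0.1232 x 0.03653 = 0.004500 mol.
n(NaOH) used = 0.2406 x 0.007310 = 0.001759 mol, which equals the excess n(HBr).
So n(HBr) consumed by the sample = 0.004500 - 0.001759 = 0.002742 mol.
n(CaCO3) = 0.002742 / 2 = 0.001371 mol.
mass = 0.001371 mol x 100.09 g/mol = 0.137 g.

0.137 g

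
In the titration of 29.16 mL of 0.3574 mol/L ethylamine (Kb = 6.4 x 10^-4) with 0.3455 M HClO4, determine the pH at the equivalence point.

n(C2H5NH2) = 0.3574 x 0.02916 = 0.01042 mol; V(HClO4) at equivalence = 0.01042/0.3455 = 0.03016 L.
At equivalence the base is fully converted to C2H5NH3+; total volume = 0.05932 L, so [C2H5NH3+] = 0.01042/0.05932 = 0.1757 M.
Ka(C2H5NH3+) = Kw/Kb = 1.0e-14 / 6.4 x 10^-4 = 1.56e-11.
[H^+] = sqrt(Ka x [C2H5NH3+]) = sqrt(1.56e-11 x 0.1757) = 1.66e-6 M.
pH = -log(1.66e-6) = 5.78.

5.78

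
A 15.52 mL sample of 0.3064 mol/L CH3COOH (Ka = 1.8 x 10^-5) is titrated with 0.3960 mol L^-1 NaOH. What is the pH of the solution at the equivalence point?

n(CH3COOH) = 0.3064 x 0.01552 = 0.004755 mol; V(NaOH) at equivalence = 0.004755/0.3960 = 0.01201 L.
At equivalence all the acid is converted to CH3COO-; total volume = 0.01552 + 0.01201 = 0.02753 L, so [CH3COO-] = 0.004755/0.02753 = 0.1727 M.
Kb = Kw/Ka = 1.0e-14 / 1.8 x 10^-5 = 5.56e-10.
[OH^-] = sqrt(Kb x [CH3COO-]) = sqrt(5.56e-10 x 0.1727) = 9.80e-6 M.
pOH = 5.01, so pH = 14.00 - 5.01 = 8.99.

8.99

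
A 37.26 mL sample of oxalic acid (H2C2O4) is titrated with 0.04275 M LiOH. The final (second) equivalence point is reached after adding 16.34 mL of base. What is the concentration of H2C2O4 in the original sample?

0.00937 M

n(LiOH) = 0.04275 x 0.01634 = 0.0006985 mol.
At the final (second) equivalence point, 2 mol OH^- react per mol H2C2O4, so n(H2C2O4) = 0.0006985 / 2 = 0.0003493 mol.
[H2C2O4] = 0.0003493 / 0.03726 L = 0.00937 M.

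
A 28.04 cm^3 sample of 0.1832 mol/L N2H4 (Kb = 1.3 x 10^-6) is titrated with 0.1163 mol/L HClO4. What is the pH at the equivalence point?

4.63

n(N2H4) = 0.1832 x 0.02804 = 0.005137 mol; V(HClO4) at equivalence = 0.005137/0.1163 = 0.04417 L.
At equivalence the base is fully converted to N2H5+; total volume = 0.07221 L, so [N2H5+] = 0.005137/0.07221 = 0.07114 M.
Ka(N2H5+) = Kw/Kb = 1.0e-14 / 1.3 x 10^-6 = 7.69e-9.
[H^+] = sqrt(Ka x [N2H5+]) = sqrt(7.69e-9 x 0.07114) = 2.34e-5 M.
pH = -log(2.34e-5) = 4.63.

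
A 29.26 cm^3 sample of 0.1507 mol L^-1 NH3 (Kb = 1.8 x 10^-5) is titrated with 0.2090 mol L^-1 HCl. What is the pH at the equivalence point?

5.16

n(NH3) = 0.1507 x 0.02926 = 0.004409 mol; V(HCl) at equivalence = 0.004409/0.2090 = 0.02110 L.
At equivalence the base is fully converted to NH4+; total volume = 0.05036 L, so [NH4+] = 0.004409/0.05036 = 0.08756 M.
Ka(NH4+) = Kw/Kb = 1.0e-14 / 1.8 x 10^-5 = 5.56e-10.
[H^+] = sqrt(Ka x [NH4+]) = sqrt(5.56e-10 x 0.08756) = 6.97e-6 M.
pH = -log(6.97e-6) = 5.16.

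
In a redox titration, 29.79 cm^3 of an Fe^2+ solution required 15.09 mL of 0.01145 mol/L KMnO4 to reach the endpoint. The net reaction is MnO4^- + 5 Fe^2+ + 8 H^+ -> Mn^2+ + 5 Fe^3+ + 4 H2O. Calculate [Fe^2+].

0.0290 M

n(KMnO4) = 0.01145 x 0.01509 = 0.0001728 mol.
From the balanced equation, 1 mol KMnO4 reacts with 5 mol Fe^2+, so n(Fe^2+) = 0.0001728 x 5/1 = 0.0008639 mol.
[Fe^2+] = 0.0008639 / 0.02979 L = 0.0290 M.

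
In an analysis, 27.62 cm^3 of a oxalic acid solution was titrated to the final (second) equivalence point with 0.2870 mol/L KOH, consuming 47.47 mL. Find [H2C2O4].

n(KOH) = 0.2870 x 0.04747 = 0.01362 mol.
At the final (second) equivalence point, 2 mol OH^- react per mol H2C2O4, so n(H2C2O4) = 0.01362 / 2 = 0.006812 mol.
[H2C2O4] = 0.006812 / 0.02762 L = 0.247 M.

0.247 M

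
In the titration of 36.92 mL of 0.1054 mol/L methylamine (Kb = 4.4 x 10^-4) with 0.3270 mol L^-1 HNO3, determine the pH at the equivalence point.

n(CH3NH2) = 0.1054 x 0.03692 = 0.003891 mol; V(HNO3) at equivalence = 0.003891/0.3270 = 0.01190 L.
At equivalence the base is fully converted to CH3NH3+; total volume = 0.04882 L, so [CH3NH3+] = 0.003891/0.04882 = 0.07971 M.
Ka(CH3NH3+) = Kw/Kb = 1.0e-14 / 4.4 x 10^-4 = 2.27e-11.
[H^+] = sqrt(Ka x [CH3NH3+]) = sqrt(2.27e-11 x 0.07971) = 1.35e-6 M.
pH = -log(1.35e-6) = 5.87.

5.87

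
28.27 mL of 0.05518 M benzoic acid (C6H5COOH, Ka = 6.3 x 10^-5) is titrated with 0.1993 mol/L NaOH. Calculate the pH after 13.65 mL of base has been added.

n(acid) = 0.05518 x 0.02827 = 0.001560 mol; n(NaOH) added = 0.1993 x 0.01365 = 0.002720 mol.
Base is in excess by 0.002720 - 0.001560 = 0.001161 mol in a total volume of 0.04192 L.
[OH^-] = 0.001161/0.04192 = 0.02768 M, so pOH = 1.56 and pH = 14.00 - 1.56 = 12.44.

12.44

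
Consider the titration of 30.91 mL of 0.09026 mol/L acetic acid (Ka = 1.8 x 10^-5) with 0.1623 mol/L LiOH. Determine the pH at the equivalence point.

n(CH3COOH) = 0.09026 x 0.03091 = 0.002790 mol; V(LiOH) at equivalence = 0.002790/0.1623 = 0.01719 L.
At equivalence all the acid is converted to CH3COO-; total volume = 0.03091 + 0.01719 = 0.04810 L, so [CH3COO-] = 0.002790/0.04810 = 0.05800 M.
Kb = Kw/Ka = 1.0e-14 / 1.8 x 10^-5 = 5.56e-10.
[OH^-] = sqrt(Kb x [CH3COO-]) = sqrt(5.56e-10 x 0.05800) = 5.68e-6 M.
pOH = 5.25, so pH = 14.00 - 5.25 = 8.75.

8.75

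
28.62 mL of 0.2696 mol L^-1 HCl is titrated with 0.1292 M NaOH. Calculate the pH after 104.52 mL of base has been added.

12.64

n(acid) = 0.2696 x 0.02862 = 0.007716 mol; n(NaOH) added = 0.1292 x 0.1045 = 0.01350 mol.
Base is in excess by 0.01350 - 0.007716 = 0.005788 mol in a total volume of 0.1331 L.
[OH^-] = 0.005788/0.1331 = 0.04347 M, so pOH = 1.36 and pH = 14.00 - 1.36 = 12.64.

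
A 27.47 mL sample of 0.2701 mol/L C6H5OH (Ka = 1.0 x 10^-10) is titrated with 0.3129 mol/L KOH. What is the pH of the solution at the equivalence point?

n(C6H5OH) = 0.2701 x 0.02747 = 0.007420 mol; V(KOH) at equivalence = 0.007420/0.3129 = 0.02371 L.
At equivalence all the acid is converted to C6H5O-; total volume = 0.02747 + 0.02371 = 0.05118 L, so [C6H5O-] = 0.007420/0.05118 = 0.1450 M.
Kb = Kw/Ka = 1.0e-14 / 1.0 x 10^-10 = 0.000100.
[OH^-] = sqrt(Kb x [C6H5O-]) = sqrt(0.000100 x 0.1450) = 0.00381 M.
pOH = 2.42, so pH = 14.00 - 2.42 = 11.58.

11.58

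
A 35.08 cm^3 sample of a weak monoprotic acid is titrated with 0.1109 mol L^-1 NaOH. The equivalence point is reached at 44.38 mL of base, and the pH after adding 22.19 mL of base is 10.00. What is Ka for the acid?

1.0 x 10^-10

22.19 mL is half of the equivalence volume, so this is the half-equivalence point where [HA] = [A^-].
At half-equivalence pH = pKa, so pKa = 10.00.
Ka = 10^(-10.00) = 1.0 x 10^-10.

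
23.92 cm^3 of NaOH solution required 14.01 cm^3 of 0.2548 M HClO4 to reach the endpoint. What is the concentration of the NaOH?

n(HClO4) delivered = 0.2548 x 0.01401 = 0.003570 mol.
For a 1:1 reaction, n(NaOH) = 0.003570 mol.
[NaOH] = 0.003570 mol / 0.02392 L = 0.149 M.

0.149 M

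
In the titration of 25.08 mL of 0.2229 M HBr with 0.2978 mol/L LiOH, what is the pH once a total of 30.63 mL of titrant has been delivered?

n(acid) = 0.2229 x 0.02508 = 0.005590 mol; n(LiOH) added = 0.2978 x 0.03063 = 0.009122 mol.
Base is in excess by 0.009122 - 0.005590 = 0.003531 mol in a total volume of 0.05571 L.
[OH^-] = 0.003531/0.05571 = 0.06339 M, so pOH = 1.20 and pH = 14.00 - 1.20 = 12.80.

12.80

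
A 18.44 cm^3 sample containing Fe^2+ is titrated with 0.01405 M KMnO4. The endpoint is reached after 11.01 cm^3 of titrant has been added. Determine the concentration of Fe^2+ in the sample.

0.0419 M

n(KMnO4) = 0.01405 x 0.01101 = 0.0001547 mol.
From the balanced equation, 1 mol KMnO4 reacts with 5 mol Fe^2+, so n(Fe^2+) = 0.0001547 x 5/1 = 0.0007735 mol.
[Fe^2+] = 0.0007735 / 0.01844 L = 0.0419 M.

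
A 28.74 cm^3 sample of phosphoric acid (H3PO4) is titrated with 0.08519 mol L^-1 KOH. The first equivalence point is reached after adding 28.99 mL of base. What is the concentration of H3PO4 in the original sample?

n(KOH) = 0.08519 x 0.02899 = 0.002470 mol.
At the first equivalence point, 1 mol OH^- react per mol H3PO4, so n(H3PO4) = 0.002470 / 1 = 0.002470 mol.
[H3PO4] = 0.002470 / 0.02874 L = 0.0859 M.

0.0859 M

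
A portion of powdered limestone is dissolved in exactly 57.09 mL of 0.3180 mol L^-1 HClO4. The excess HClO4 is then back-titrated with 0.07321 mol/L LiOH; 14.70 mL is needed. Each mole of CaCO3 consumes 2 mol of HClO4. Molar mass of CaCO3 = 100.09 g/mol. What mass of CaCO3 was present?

0.855 g

Total n(HClO4) added = 0.3180 x 0.05709 = 0.01815 mol.
n(LiOH) used = 0.07321 x 0.01470 = 0.001076 mol, which equals the excess n(HClO4).
So n(HClO4) consumed by the sample = 0.01815 - 0.001076 = 0.01708 mol.
n(CaCO3) = 0.01708 / 2 = 0.008539 mol.
mass = 0.008539 mol x 100.09 g/mol = 0.855 g.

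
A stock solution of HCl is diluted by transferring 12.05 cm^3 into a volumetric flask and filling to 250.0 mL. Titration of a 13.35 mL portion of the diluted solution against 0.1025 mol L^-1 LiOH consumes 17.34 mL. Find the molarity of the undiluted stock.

n(LiOH) = 0.1025 x 0.01734 = 0.001777 mol.
n(HCl) in the aliquot = 0.001777 mol.
[diluted HCl] = 0.001777 / 0.01335 = 0.1331 M.
Dilution factor = 250.0/12.05 = 20.75, so [stock] = 0.1331 x 20.75 = 2.76 M.

2.76 M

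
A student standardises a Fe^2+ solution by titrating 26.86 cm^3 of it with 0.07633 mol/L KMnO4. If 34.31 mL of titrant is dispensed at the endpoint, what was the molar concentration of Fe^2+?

0.488 M

n(KMnO4) = 0.07633 x 0.03431 = 0.002619 mol.
From the balanced equation, 1 mol KMnO4 reacts with 5 mol Fe^2+, so n(Fe^2+) = 0.002619 x 5/1 = 0.01309 mol.
[Fe^2+] = 0.01309 / 0.02686 L = 0.488 M.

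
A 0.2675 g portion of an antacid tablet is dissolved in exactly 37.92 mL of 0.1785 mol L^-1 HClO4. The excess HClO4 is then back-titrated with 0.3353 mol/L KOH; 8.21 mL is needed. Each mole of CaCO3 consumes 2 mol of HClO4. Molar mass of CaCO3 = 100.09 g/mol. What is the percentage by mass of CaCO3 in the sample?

Total n(HClO4) added = 0.1785 x 0.03792 = 0.006769 mol.
n(KOH) used = 0.3353 x 0.008210 = 0.002753 mol, which equals the excess n(HClO4).
So n(HClO4) consumed by the sample = 0.006769 - 0.002753 = 0.004016 mol.
n(CaCO3) = 0.004016 / 2 = 0.002008 mol.
mass CaCO3 = 0.002008 x 100.09 = 0.2010 g, so %CaCO3 = 0.2010/0.2675 x 100 = 75.1%.

75.1%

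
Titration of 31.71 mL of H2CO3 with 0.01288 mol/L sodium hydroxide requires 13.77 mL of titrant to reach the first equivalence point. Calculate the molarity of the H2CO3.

n(NaOH) = 0.01288 x 0.01377 = 0.0001774 mol.
At the first equivalence point, 1 mol OH^- react per mol H2CO3, so n(H2CO3) = 0.0001774 / 1 = 0.0001774 mol.
[H2CO3] = 0.0001774 / 0.03171 L = 0.00559 M.

0.00559 M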